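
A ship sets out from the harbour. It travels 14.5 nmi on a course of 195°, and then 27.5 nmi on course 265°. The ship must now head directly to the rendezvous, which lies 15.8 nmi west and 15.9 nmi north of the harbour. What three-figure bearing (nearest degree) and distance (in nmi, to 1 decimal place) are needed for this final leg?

Leg 1 (195°, 14.5 nmi): east 14.5 sin 195° = -3.75, north 14.5 cos 195° = -14.01
Leg 2 (265°, 27.5 nmi): east 27.5 sin 265° = -27.40, north 27.5 cos 265° = -2.40
Current position: (-31.15, -16.40). Target: (-15.8, 15.9). Remaining: Δeast = 15.35, Δnorth = 32.30.
Bearing = atan2(15.35, 32.30) mod 360° = 25.41°; distance = √((15.35)² + (32.30)²) = 35.764 nmi.

025°, 35.8 nmi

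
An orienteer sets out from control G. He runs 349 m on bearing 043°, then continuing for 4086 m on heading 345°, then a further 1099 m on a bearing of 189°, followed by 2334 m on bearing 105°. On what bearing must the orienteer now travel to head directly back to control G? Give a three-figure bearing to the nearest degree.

207°

Leg 1 (043°, 349 m): east 349 sin 43° = 238.02, north 349 cos 43° = 255.24
Leg 2 (345°, 4086 m): east 4086 sin 345° = -1057.53, north 4086 cos 345° = 3946.77
Leg 3 (189°, 1099 m): east 1099 sin 189° = -171.92, north 1099 cos 189° = -1085.47
Leg 4 (105°, 2334 m): east 2334 sin 105° = 2254.47, north 2334 cos 105° = -604.08
Net displacement: 1263.03 east, 2512.46 north. Direction back to start is (-1263.03, -2512.46): bearing = atan2(-1263.03, -2512.46) mod 360° = 206.69° ≈ 207°.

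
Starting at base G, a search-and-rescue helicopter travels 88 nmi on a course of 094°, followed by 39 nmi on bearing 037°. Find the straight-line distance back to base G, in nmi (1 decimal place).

Leg 1 (094°, 88 nmi): east 88 sin 94° = 87.79, north 88 cos 94° = -6.14
Leg 2 (037°, 39 nmi): east 39 sin 37° = 23.47, north 39 cos 37° = 31.15
Net: 111.26 east, 25.01 north. Distance = √((111.26)² + (25.01)²) = 114.032 nmi.

114.0 nmi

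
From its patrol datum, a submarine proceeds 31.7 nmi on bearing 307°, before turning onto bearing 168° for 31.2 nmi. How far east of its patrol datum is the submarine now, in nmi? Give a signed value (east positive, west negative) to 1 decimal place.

Leg 1 (307°, 31.7 nmi): east 31.7 sin 307° = -25.32, north 31.7 cos 307° = 19.08
Leg 2 (168°, 31.2 nmi): east 31.2 sin 168° = 6.49, north 31.2 cos 168° = -30.52
Net east component: -18.83 nmi.

-18.8 nmi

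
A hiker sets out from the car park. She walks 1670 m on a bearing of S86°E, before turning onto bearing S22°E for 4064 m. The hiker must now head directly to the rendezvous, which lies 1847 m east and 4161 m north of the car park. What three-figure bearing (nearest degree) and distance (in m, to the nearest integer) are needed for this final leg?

351°, 8157 m

Leg 1 (S86°E, 1670 m): east 1670 sin 94° = 1665.93, north 1670 cos 94° = -116.49
Leg 2 (S22°E, 4064 m): east 4064 sin 158° = 1522.40, north 4064 cos 158° = -3768.08
Current position: (3188.33, -3884.57). Target: (1847, 4161). Remaining: Δeast = -1341.33, Δnorth = 8045.57.
Bearing = atan2(-1341.33, 8045.57) mod 360° = 350.53°; distance = √((-1341.33)² + (8045.57)²) = 8156.614 m.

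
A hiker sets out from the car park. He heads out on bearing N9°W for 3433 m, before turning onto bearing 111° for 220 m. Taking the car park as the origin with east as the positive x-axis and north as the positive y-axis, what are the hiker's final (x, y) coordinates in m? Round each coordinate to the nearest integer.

(-332, 3312)

Leg 1 (N9°W, 3433 m): east 3433 sin 351° = -537.04, north 3433 cos 351° = 3390.73
Leg 2 (111°, 220 m): east 220 sin 111° = 205.39, north 220 cos 111° = -78.84
Summing: -331.65 m east, 3311.89 m north → (-332, 3312).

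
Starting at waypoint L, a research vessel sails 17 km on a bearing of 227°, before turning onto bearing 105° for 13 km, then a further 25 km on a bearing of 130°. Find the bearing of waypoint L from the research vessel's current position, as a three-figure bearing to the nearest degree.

328°

Leg 1 (227°, 17 km): east 17 sin 227° = -12.43, north 17 cos 227° = -11.59
Leg 2 (105°, 13 km): east 13 sin 105° = 12.56, north 13 cos 105° = -3.36
Leg 3 (130°, 25 km): east 25 sin 130° = 19.15, north 25 cos 130° = -16.07
Net displacement: 19.28 east, -31.03 north. Direction back to start is (-19.28, 31.03): bearing = atan2(-19.28, 31.03) mod 360° = 328.15° ≈ 328°.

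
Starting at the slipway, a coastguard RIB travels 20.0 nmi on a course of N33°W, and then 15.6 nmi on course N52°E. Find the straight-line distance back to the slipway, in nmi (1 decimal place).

Leg 1 (N33°W, 20.0 nmi): east 20.0 sin 327° = -10.89, north 20.0 cos 327° = 16.77
Leg 2 (N52°E, 15.6 nmi): east 15.6 sin 52° = 12.29, north 15.6 cos 52° = 9.60
Net: 1.40 east, 26.38 north. Distance = √((1.40)² + (26.38)²) = 26.415 nmi.

26.4 nmi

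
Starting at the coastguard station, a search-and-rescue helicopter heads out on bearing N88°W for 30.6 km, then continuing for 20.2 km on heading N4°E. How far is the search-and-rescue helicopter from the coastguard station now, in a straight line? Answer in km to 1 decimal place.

Leg 1 (N88°W, 30.6 km): east 30.6 sin 272° = -30.58, north 30.6 cos 272° = 1.07
Leg 2 (N4°E, 20.2 km): east 20.2 sin 4° = 1.41, north 20.2 cos 4° = 20.15
Net: -29.17 east, 21.22 north. Distance = √((-29.17)² + (21.22)²) = 36.073 km.

36.1 km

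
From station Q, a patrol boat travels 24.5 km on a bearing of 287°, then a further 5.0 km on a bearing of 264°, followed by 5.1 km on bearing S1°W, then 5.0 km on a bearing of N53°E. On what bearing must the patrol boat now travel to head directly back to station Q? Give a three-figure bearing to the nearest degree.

Leg 1 (287°, 24.5 km): east 24.5 sin 287° = -23.43, north 24.5 cos 287° = 7.16
Leg 2 (264°, 5.0 km): east 5.0 sin 264° = -4.97, north 5.0 cos 264° = -0.52
Leg 3 (S1°W, 5.1 km): east 5.1 sin 181° = -0.09, north 5.1 cos 181° = -5.10
Leg 4 (N53°E, 5.0 km): east 5.0 sin 53° = 3.99, north 5.0 cos 53° = 3.01
Net displacement: -24.50 east, 4.55 north. Direction back to start is (24.50, -4.55): bearing = atan2(24.50, -4.55) mod 360° = 100.52° ≈ 101°.

101°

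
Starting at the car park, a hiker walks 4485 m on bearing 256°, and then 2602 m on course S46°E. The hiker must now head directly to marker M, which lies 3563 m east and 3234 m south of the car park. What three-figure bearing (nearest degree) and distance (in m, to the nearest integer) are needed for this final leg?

Leg 1 (256°, 4485 m): east 4485 sin 256° = -4351.78, north 4485 cos 256° = -1085.02
Leg 2 (S46°E, 2602 m): east 2602 sin 134° = 1871.72, north 2602 cos 134° = -1807.50
Current position: (-2480.05, -2892.52). Target: (3563, -3234). Remaining: Δeast = 6043.05, Δnorth = -341.48.
Bearing = atan2(6043.05, -341.48) mod 360° = 93.23°; distance = √((6043.05)² + (-341.48)²) = 6052.695 m.

093°, 6053 m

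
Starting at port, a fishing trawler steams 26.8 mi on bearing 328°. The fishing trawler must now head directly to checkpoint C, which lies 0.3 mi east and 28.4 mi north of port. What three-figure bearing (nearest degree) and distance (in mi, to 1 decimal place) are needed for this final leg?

069°, 15.6 mi

Leg 1 (328°, 26.8 mi): east 26.8 sin 328° = -14.20, north 26.8 cos 328° = 22.73
Current position: (-14.20, 22.73). Target: (0.3, 28.4). Remaining: Δeast = 14.50, Δnorth = 5.67.
Bearing = atan2(14.50, 5.67) mod 360° = 68.64°; distance = √((14.50)² + (5.67)²) = 15.572 mi.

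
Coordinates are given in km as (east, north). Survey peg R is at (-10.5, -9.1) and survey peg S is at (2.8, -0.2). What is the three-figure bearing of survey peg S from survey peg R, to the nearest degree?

056°

Δeast = 2.8 − -10.5 = 13.30; Δnorth = -0.2 − -9.1 = 8.90.
Bearing = atan2(Δeast, Δnorth) mod 360° = 56.21° ≈ 056°.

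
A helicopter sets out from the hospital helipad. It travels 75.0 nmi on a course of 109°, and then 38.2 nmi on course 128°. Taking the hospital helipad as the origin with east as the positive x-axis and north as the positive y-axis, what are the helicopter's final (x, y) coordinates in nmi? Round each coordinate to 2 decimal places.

(101.02, -47.94)

Leg 1 (109°, 75.0 nmi): east 75.0 sin 109° = 70.91, north 75.0 cos 109° = -24.42
Leg 2 (128°, 38.2 nmi): east 38.2 sin 128° = 30.10, north 38.2 cos 128° = -23.52
Summing: 101.02 nmi east, -47.94 nmi north → (101.02, -47.94).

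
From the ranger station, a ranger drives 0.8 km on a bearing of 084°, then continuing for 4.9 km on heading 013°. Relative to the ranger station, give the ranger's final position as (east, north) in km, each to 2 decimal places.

(1.90, 4.86)

Leg 1 (084°, 0.8 km): east 0.8 sin 84° = 0.80, north 0.8 cos 84° = 0.08
Leg 2 (013°, 4.9 km): east 4.9 sin 13° = 1.10, north 4.9 cos 13° = 4.77
Summing: 1.90 km east, 4.86 km north → (1.90, 4.86).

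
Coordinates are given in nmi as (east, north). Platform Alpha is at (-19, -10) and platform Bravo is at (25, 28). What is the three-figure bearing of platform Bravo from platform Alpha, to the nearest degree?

049°

Δeast = 25 − -19 = 44.00; Δnorth = 28 − -10 = 38.00.
Bearing = atan2(Δeast, Δnorth) mod 360° = 49.18° ≈ 049°.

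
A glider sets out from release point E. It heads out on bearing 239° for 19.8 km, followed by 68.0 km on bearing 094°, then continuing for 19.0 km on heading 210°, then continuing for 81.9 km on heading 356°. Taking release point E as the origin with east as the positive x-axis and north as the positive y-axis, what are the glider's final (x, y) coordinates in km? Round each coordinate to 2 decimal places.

Leg 1 (239°, 19.8 km): east 19.8 sin 239° = -16.97, north 19.8 cos 239° = -10.20
Leg 2 (094°, 68.0 km): east 68.0 sin 94° = 67.83, north 68.0 cos 94° = -4.74
Leg 3 (210°, 19.0 km): east 19.0 sin 210° = -9.50, north 19.0 cos 210° = -16.45
Leg 4 (356°, 81.9 km): east 81.9 sin 356° = -5.71, north 81.9 cos 356° = 81.70
Summing: 35.65 km east, 50.30 km north → (35.65, 50.30).

(35.65, 50.30)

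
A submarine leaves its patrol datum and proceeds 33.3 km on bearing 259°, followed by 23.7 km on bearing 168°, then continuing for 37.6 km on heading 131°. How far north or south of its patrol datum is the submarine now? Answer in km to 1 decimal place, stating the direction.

Leg 1 (259°, 33.3 km): east 33.3 sin 259° = -32.69, north 33.3 cos 259° = -6.35
Leg 2 (168°, 23.7 km): east 23.7 sin 168° = 4.93, north 23.7 cos 168° = -23.18
Leg 3 (131°, 37.6 km): east 37.6 sin 131° = 28.38, north 37.6 cos 131° = -24.67
Net north component: -54.20 km.

54.2 km south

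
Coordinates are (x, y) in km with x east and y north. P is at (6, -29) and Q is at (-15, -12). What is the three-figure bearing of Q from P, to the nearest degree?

309°

Δeast = -15 − 6 = -21.00; Δnorth = -12 − -29 = 17.00.
Bearing = atan2(Δeast, Δnorth) mod 360° = 308.99° ≈ 309°.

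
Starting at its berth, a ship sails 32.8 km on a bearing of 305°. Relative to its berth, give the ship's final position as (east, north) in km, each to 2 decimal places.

Leg 1 (305°, 32.8 km): east 32.8 sin 305° = -26.87, north 32.8 cos 305° = 18.81
Summing: -26.87 km east, 18.81 km north → (-26.87, 18.81).

(-26.87, 18.81)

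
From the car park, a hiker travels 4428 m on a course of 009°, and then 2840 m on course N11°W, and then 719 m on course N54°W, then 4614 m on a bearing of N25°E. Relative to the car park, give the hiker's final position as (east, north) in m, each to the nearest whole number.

Leg 1 (009°, 4428 m): east 4428 sin 9° = 692.69, north 4428 cos 9° = 4373.48
Leg 2 (N11°W, 2840 m): east 2840 sin 349° = -541.90, north 2840 cos 349° = 2787.82
Leg 3 (N54°W, 719 m): east 719 sin 306° = -581.68, north 719 cos 306° = 422.62
Leg 4 (N25°E, 4614 m): east 4614 sin 25° = 1949.96, north 4614 cos 25° = 4181.70
Summing: 1519.07 m east, 11765.63 m north → (1519, 11766).

(1519, 11766)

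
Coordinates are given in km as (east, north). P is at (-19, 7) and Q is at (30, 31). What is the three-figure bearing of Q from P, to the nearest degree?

064°

Δeast = 30 − -19 = 49.00; Δnorth = 31 − 7 = 24.00.
Bearing = atan2(Δeast, Δnorth) mod 360° = 63.90° ≈ 064°.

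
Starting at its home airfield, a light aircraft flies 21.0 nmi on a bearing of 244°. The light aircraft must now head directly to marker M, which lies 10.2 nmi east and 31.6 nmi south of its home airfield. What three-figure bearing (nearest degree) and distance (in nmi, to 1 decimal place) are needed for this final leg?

128°, 36.7 nmi

Leg 1 (244°, 21.0 nmi): east 21.0 sin 244° = -18.87, north 21.0 cos 244° = -9.21
Current position: (-18.87, -9.21). Target: (10.2, -31.6). Remaining: Δeast = 29.07, Δnorth = -22.39.
Bearing = atan2(29.07, -22.39) mod 360° = 127.60°; distance = √((29.07)² + (-22.39)²) = 36.699 nmi.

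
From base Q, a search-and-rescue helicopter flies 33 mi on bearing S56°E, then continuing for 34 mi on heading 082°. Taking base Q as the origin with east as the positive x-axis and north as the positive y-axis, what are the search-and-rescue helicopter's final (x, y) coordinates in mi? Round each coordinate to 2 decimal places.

Leg 1 (S56°E, 33 mi): east 33 sin 124° = 27.36, north 33 cos 124° = -18.45
Leg 2 (082°, 34 mi): east 34 sin 82° = 33.67, north 34 cos 82° = 4.73
Summing: 61.03 mi east, -13.72 mi north → (61.03, -13.72).

(61.03, -13.72)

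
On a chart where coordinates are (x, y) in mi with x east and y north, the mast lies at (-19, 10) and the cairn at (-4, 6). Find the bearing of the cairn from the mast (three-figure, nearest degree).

Δeast = -4 − -19 = 15.00; Δnorth = 6 − 10 = -4.00.
Bearing = atan2(Δeast, Δnorth) mod 360° = 104.93° ≈ 105°.

105°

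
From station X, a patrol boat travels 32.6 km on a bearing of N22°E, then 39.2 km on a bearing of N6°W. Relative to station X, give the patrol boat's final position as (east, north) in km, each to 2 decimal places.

Leg 1 (N22°E, 32.6 km): east 32.6 sin 22° = 12.21, north 32.6 cos 22° = 30.23
Leg 2 (N6°W, 39.2 km): east 39.2 sin 354° = -4.10, north 39.2 cos 354° = 38.99
Summing: 8.11 km east, 69.21 km north → (8.11, 69.21).

(8.11, 69.21)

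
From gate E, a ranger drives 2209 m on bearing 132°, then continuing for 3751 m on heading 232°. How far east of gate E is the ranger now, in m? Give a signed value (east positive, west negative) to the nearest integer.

-1314 m

Leg 1 (132°, 2209 m): east 2209 sin 132° = 1641.61, north 2209 cos 132° = -1478.11
Leg 2 (232°, 3751 m): east 3751 sin 232° = -2955.83, north 3751 cos 232° = -2309.35
Net east component: -1314.22 m.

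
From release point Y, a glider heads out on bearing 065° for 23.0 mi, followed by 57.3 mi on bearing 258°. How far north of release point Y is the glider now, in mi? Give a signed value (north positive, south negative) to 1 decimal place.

-2.2 mi

Leg 1 (065°, 23.0 mi): east 23.0 sin 65° = 20.85, north 23.0 cos 65° = 9.72
Leg 2 (258°, 57.3 mi): east 57.3 sin 258° = -56.05, north 57.3 cos 258° = -11.91
Net north component: -2.19 mi.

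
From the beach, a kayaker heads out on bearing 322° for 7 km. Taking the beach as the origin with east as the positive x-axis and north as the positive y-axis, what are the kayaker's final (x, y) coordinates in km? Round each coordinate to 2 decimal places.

Leg 1 (322°, 7 km): east 7 sin 322° = -4.31, north 7 cos 322° = 5.52
Summing: -4.31 km east, 5.52 km north → (-4.31, 5.52).

(-4.31, 5.52)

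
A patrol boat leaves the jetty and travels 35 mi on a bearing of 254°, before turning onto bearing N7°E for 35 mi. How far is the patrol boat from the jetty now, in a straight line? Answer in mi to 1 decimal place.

Leg 1 (254°, 35 mi): east 35 sin 254° = -33.64, north 35 cos 254° = -9.65
Leg 2 (N7°E, 35 mi): east 35 sin 7° = 4.27, north 35 cos 7° = 34.74
Net: -29.38 east, 25.09 north. Distance = √((-29.38)² + (25.09)²) = 38.636 mi.

38.6 mi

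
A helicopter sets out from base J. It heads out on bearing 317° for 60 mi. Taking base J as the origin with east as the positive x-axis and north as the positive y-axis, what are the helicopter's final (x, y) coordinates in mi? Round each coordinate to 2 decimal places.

Leg 1 (317°, 60 mi): east 60 sin 317° = -40.92, north 60 cos 317° = 43.88
Summing: -40.92 mi east, 43.88 mi north → (-40.92, 43.88).

(-40.92, 43.88)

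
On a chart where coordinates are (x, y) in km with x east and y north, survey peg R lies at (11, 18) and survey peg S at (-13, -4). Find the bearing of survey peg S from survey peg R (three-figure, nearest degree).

Δeast = -13 − 11 = -24.00; Δnorth = -4 − 18 = -22.00.
Bearing = atan2(Δeast, Δnorth) mod 360° = 227.49° ≈ 227°.

227°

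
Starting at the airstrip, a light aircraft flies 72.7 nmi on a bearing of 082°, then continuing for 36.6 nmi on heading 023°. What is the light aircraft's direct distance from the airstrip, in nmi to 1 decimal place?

96.8 nmi

Leg 1 (082°, 72.7 nmi): east 72.7 sin 82° = 71.99, north 72.7 cos 82° = 10.12
Leg 2 (023°, 36.6 nmi): east 36.6 sin 23° = 14.30, north 36.6 cos 23° = 33.69
Net: 86.29 east, 43.81 north. Distance = √((86.29)² + (43.81)²) = 96.777 nmi.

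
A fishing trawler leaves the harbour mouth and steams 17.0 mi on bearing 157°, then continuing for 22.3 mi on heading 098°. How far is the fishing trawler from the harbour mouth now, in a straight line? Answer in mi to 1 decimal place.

Leg 1 (157°, 17.0 mi): east 17.0 sin 157° = 6.64, north 17.0 cos 157° = -15.65
Leg 2 (098°, 22.3 mi): east 22.3 sin 98° = 22.08, north 22.3 cos 98° = -3.10
Net: 28.73 east, -18.75 north. Distance = √((28.73)² + (-18.75)²) = 34.304 mi.

34.3 mi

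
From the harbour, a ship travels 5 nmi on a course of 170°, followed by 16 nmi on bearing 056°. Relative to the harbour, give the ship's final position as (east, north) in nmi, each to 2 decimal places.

Leg 1 (170°, 5 nmi): east 5 sin 170° = 0.87, north 5 cos 170° = -4.92
Leg 2 (056°, 16 nmi): east 16 sin 56° = 13.26, north 16 cos 56° = 8.95
Summing: 14.13 nmi east, 4.02 nmi north → (14.13, 4.02).

(14.13, 4.02)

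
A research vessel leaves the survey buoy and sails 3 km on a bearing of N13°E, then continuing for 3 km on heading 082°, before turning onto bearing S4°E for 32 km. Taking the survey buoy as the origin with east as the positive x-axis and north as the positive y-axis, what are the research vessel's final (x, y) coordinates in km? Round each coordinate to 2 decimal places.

(5.88, -28.58)

Leg 1 (N13°E, 3 km): east 3 sin 13° = 0.67, north 3 cos 13° = 2.92
Leg 2 (082°, 3 km): east 3 sin 82° = 2.97, north 3 cos 82° = 0.42
Leg 3 (S4°E, 32 km): east 32 sin 176° = 2.23, north 32 cos 176° = -31.92
Summing: 5.88 km east, -28.58 km north → (5.88, -28.58).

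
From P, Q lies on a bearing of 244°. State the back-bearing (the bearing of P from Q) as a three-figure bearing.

064°

Back-bearing = 244° − 180° = 064°.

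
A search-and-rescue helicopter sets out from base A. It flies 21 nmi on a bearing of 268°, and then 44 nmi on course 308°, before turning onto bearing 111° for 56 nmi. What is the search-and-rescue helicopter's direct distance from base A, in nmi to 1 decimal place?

7.1 nmi

Leg 1 (268°, 21 nmi): east 21 sin 268° = -20.99, north 21 cos 268° = -0.73
Leg 2 (308°, 44 nmi): east 44 sin 308° = -34.67, north 44 cos 308° = 27.09
Leg 3 (111°, 56 nmi): east 56 sin 111° = 52.28, north 56 cos 111° = -20.07
Net: -3.38 east, 6.29 north. Distance = √((-3.38)² + (6.29)²) = 7.138 nmi.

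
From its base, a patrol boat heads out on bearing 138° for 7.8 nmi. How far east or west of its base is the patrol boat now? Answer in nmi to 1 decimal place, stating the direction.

Leg 1 (138°, 7.8 nmi): east 7.8 sin 138° = 5.22, north 7.8 cos 138° = -5.80
Net east component: 5.22 nmi.

5.2 nmi east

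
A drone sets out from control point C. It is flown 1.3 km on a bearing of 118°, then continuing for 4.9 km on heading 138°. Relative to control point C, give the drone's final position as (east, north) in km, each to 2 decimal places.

Leg 1 (118°, 1.3 km): east 1.3 sin 118° = 1.15, north 1.3 cos 118° = -0.61
Leg 2 (138°, 4.9 km): east 4.9 sin 138° = 3.28, north 4.9 cos 138° = -3.64
Summing: 4.43 km east, -4.25 km north → (4.43, -4.25).

(4.43, -4.25)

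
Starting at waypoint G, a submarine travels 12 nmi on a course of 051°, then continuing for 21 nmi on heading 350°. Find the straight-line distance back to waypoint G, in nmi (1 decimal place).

28.8 nmi

Leg 1 (051°, 12 nmi): east 12 sin 51° = 9.33, north 12 cos 51° = 7.55
Leg 2 (350°, 21 nmi): east 21 sin 350° = -3.65, north 21 cos 350° = 20.68
Net: 5.68 east, 28.23 north. Distance = √((5.68)² + (28.23)²) = 28.798 nmi.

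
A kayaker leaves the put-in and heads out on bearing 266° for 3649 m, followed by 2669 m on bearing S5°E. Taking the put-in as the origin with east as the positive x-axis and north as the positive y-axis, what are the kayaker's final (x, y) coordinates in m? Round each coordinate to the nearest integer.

Leg 1 (266°, 3649 m): east 3649 sin 266° = -3640.11, north 3649 cos 266° = -254.54
Leg 2 (S5°E, 2669 m): east 2669 sin 175° = 232.62, north 2669 cos 175° = -2658.84
Summing: -3407.49 m east, -2913.39 m north → (-3407, -2913).

(-3407, -2913)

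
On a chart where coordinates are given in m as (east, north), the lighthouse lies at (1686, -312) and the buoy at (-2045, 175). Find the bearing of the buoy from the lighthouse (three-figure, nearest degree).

277°

Δeast = -2045 − 1686 = -3731.00; Δnorth = 175 − -312 = 487.00.
Bearing = atan2(Δeast, Δnorth) mod 360° = 277.44° ≈ 277°.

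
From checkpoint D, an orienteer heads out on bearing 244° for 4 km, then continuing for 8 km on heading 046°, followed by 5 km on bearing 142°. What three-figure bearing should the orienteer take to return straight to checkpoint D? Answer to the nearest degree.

Leg 1 (244°, 4 km): east 4 sin 244° = -3.60, north 4 cos 244° = -1.75
Leg 2 (046°, 8 km): east 8 sin 46° = 5.75, north 8 cos 46° = 5.56
Leg 3 (142°, 5 km): east 5 sin 142° = 3.08, north 5 cos 142° = -3.94
Net displacement: 5.24 east, -0.14 north. Direction back to start is (-5.24, 0.14): bearing = atan2(-5.24, 0.14) mod 360° = 271.49° ≈ 271°.

271°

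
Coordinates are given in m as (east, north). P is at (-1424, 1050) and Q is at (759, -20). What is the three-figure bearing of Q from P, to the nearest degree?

Δeast = 759 − -1424 = 2183.00; Δnorth = -20 − 1050 = -1070.00.
Bearing = atan2(Δeast, Δnorth) mod 360° = 116.11° ≈ 116°.

116°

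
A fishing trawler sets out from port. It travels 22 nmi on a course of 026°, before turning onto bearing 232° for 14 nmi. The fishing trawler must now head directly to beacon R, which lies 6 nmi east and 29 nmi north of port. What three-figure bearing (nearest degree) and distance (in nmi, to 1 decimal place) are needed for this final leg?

Leg 1 (026°, 22 nmi): east 22 sin 26° = 9.64, north 22 cos 26° = 19.77
Leg 2 (232°, 14 nmi): east 14 sin 232° = -11.03, north 14 cos 232° = -8.62
Current position: (-1.39, 11.15). Target: (6, 29). Remaining: Δeast = 7.39, Δnorth = 17.85.
Bearing = atan2(7.39, 17.85) mod 360° = 22.49°; distance = √((7.39)² + (17.85)²) = 19.315 nmi.

022°, 19.3 nmi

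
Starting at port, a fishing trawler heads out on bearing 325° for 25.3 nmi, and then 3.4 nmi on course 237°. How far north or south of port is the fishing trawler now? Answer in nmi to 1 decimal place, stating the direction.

Leg 1 (325°, 25.3 nmi): east 25.3 sin 325° = -14.51, north 25.3 cos 325° = 20.72
Leg 2 (237°, 3.4 nmi): east 3.4 sin 237° = -2.85, north 3.4 cos 237° = -1.85
Net north component: 18.87 nmi.

18.9 nmi north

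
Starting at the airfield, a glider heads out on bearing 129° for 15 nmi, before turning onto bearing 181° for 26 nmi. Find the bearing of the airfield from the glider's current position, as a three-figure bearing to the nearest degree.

Leg 1 (129°, 15 nmi): east 15 sin 129° = 11.66, north 15 cos 129° = -9.44
Leg 2 (181°, 26 nmi): east 26 sin 181° = -0.45, north 26 cos 181° = -26.00
Net displacement: 11.20 east, -35.44 north. Direction back to start is (-11.20, 35.44): bearing = atan2(-11.20, 35.44) mod 360° = 342.46° ≈ 342°.

342°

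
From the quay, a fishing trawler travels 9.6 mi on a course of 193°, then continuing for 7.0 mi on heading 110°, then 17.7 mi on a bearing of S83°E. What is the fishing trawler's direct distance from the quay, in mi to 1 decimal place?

26.0 mi

Leg 1 (193°, 9.6 mi): east 9.6 sin 193° = -2.16, north 9.6 cos 193° = -9.35
Leg 2 (110°, 7.0 mi): east 7.0 sin 110° = 6.58, north 7.0 cos 110° = -2.39
Leg 3 (S83°E, 17.7 mi): east 17.7 sin 97° = 17.57, north 17.7 cos 97° = -2.16
Net: 21.99 east, -13.91 north. Distance = √((21.99)² + (-13.91)²) = 26.015 mi.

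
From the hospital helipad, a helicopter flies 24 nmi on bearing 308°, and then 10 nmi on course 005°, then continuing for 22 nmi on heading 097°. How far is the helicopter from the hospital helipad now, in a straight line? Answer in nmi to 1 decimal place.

22.4 nmi

Leg 1 (308°, 24 nmi): east 24 sin 308° = -18.91, north 24 cos 308° = 14.78
Leg 2 (005°, 10 nmi): east 10 sin 5° = 0.87, north 10 cos 5° = 9.96
Leg 3 (097°, 22 nmi): east 22 sin 97° = 21.84, north 22 cos 97° = -2.68
Net: 3.80 east, 22.06 north. Distance = √((3.80)² + (22.06)²) = 22.381 nmi.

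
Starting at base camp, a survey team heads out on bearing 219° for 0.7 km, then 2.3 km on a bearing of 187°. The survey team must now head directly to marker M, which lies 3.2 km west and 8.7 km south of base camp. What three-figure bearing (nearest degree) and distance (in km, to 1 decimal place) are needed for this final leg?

203°, 6.4 km

Leg 1 (219°, 0.7 km): east 0.7 sin 219° = -0.44, north 0.7 cos 219° = -0.54
Leg 2 (187°, 2.3 km): east 2.3 sin 187° = -0.28, north 2.3 cos 187° = -2.28
Current position: (-0.72, -2.83). Target: (-3.2, -8.7). Remaining: Δeast = -2.48, Δnorth = -5.87.
Bearing = atan2(-2.48, -5.87) mod 360° = 202.89°; distance = √((-2.48)² + (-5.87)²) = 6.375 km.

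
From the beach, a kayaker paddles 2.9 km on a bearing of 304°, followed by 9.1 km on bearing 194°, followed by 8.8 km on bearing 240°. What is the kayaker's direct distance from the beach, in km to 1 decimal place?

Leg 1 (304°, 2.9 km): east 2.9 sin 304° = -2.40, north 2.9 cos 304° = 1.62
Leg 2 (194°, 9.1 km): east 9.1 sin 194° = -2.20, north 9.1 cos 194° = -8.83
Leg 3 (240°, 8.8 km): east 8.8 sin 240° = -7.62, north 8.8 cos 240° = -4.40
Net: -12.23 east, -11.61 north. Distance = √((-12.23)² + (-11.61)²) = 16.859 km.

16.9 km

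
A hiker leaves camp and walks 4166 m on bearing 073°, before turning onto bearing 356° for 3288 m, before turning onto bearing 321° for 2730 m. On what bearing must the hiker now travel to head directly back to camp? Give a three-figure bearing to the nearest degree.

197°

Leg 1 (073°, 4166 m): east 4166 sin 73° = 3983.97, north 4166 cos 73° = 1218.02
Leg 2 (356°, 3288 m): east 3288 sin 356° = -229.36, north 3288 cos 356° = 3279.99
Leg 3 (321°, 2730 m): east 2730 sin 321° = -1718.04, north 2730 cos 321° = 2121.61
Net displacement: 2036.56 east, 6619.62 north. Direction back to start is (-2036.56, -6619.62): bearing = atan2(-2036.56, -6619.62) mod 360° = 197.10° ≈ 197°.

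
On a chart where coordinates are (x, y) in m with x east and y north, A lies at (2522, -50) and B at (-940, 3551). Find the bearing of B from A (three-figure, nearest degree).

316°

Δeast = -940 − 2522 = -3462.00; Δnorth = 3551 − -50 = 3601.00.
Bearing = atan2(Δeast, Δnorth) mod 360° = 316.13° ≈ 316°.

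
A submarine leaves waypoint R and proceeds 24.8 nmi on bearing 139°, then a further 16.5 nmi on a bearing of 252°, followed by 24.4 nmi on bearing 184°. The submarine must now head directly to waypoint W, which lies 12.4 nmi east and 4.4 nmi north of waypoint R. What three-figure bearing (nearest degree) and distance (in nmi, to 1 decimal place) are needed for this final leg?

014°, 54.3 nmi

Leg 1 (139°, 24.8 nmi): east 24.8 sin 139° = 16.27, north 24.8 cos 139° = -18.72
Leg 2 (252°, 16.5 nmi): east 16.5 sin 252° = -15.69, north 16.5 cos 252° = -5.10
Leg 3 (184°, 24.4 nmi): east 24.4 sin 184° = -1.70, north 24.4 cos 184° = -24.34
Current position: (-1.12, -48.16). Target: (12.4, 4.4). Remaining: Δeast = 13.52, Δnorth = 52.56.
Bearing = atan2(13.52, 52.56) mod 360° = 14.43°; distance = √((13.52)² + (52.56)²) = 54.268 nmi.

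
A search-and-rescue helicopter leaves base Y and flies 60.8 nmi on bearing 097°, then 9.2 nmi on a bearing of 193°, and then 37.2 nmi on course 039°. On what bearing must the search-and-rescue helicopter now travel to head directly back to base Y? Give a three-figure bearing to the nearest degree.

261°

Leg 1 (097°, 60.8 nmi): east 60.8 sin 97° = 60.35, north 60.8 cos 97° = -7.41
Leg 2 (193°, 9.2 nmi): east 9.2 sin 193° = -2.07, north 9.2 cos 193° = -8.96
Leg 3 (039°, 37.2 nmi): east 37.2 sin 39° = 23.41, north 37.2 cos 39° = 28.91
Net displacement: 81.69 east, 12.54 north. Direction back to start is (-81.69, -12.54): bearing = atan2(-81.69, -12.54) mod 360° = 261.28° ≈ 261°.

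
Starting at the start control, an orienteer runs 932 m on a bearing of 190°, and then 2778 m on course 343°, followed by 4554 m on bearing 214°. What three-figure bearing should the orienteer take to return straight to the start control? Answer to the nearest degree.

060°

Leg 1 (190°, 932 m): east 932 sin 190° = -161.84, north 932 cos 190° = -917.84
Leg 2 (343°, 2778 m): east 2778 sin 343° = -812.21, north 2778 cos 343° = 2656.61
Leg 3 (214°, 4554 m): east 4554 sin 214° = -2546.56, north 4554 cos 214° = -3775.44
Net displacement: -3520.61 east, -2036.66 north. Direction back to start is (3520.61, 2036.66): bearing = atan2(3520.61, 2036.66) mod 360° = 59.95° ≈ 060°.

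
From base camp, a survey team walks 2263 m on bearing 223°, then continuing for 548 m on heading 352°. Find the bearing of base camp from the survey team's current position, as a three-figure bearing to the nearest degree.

056°

Leg 1 (223°, 2263 m): east 2263 sin 223° = -1543.36, north 2263 cos 223° = -1655.05
Leg 2 (352°, 548 m): east 548 sin 352° = -76.27, north 548 cos 352° = 542.67
Net displacement: -1619.63 east, -1112.39 north. Direction back to start is (1619.63, 1112.39): bearing = atan2(1619.63, 1112.39) mod 360° = 55.52° ≈ 056°.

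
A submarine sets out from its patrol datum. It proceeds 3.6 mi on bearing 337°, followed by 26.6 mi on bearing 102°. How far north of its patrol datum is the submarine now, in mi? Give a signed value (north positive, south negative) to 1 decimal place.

-2.2 mi

Leg 1 (337°, 3.6 mi): east 3.6 sin 337° = -1.41, north 3.6 cos 337° = 3.31
Leg 2 (102°, 26.6 mi): east 26.6 sin 102° = 26.02, north 26.6 cos 102° = -5.53
Net north component: -2.22 mi.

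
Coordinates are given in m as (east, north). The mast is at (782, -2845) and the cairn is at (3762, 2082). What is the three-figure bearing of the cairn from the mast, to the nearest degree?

031°

Δeast = 3762 − 782 = 2980.00; Δnorth = 2082 − -2845 = 4927.00.
Bearing = atan2(Δeast, Δnorth) mod 360° = 31.17° ≈ 031°.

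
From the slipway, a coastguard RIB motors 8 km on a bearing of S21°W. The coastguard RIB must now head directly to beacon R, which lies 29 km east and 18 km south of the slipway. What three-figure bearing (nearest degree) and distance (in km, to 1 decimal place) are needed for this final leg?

Leg 1 (S21°W, 8 km): east 8 sin 201° = -2.87, north 8 cos 201° = -7.47
Current position: (-2.87, -7.47). Target: (29, -18). Remaining: Δeast = 31.87, Δnorth = -10.53.
Bearing = atan2(31.87, -10.53) mod 360° = 108.29°; distance = √((31.87)² + (-10.53)²) = 33.562 km.

108°, 33.6 km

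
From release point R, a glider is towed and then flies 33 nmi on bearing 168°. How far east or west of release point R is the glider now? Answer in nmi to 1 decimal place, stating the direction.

6.9 nmi east

Leg 1 (168°, 33 nmi): east 33 sin 168° = 6.86, north 33 cos 168° = -32.28
Net east component: 6.86 nmi.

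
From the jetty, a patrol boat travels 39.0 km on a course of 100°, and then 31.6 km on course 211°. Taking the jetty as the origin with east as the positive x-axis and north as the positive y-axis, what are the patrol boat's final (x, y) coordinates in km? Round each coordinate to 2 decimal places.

(22.13, -33.86)

Leg 1 (100°, 39.0 km): east 39.0 sin 100° = 38.41, north 39.0 cos 100° = -6.77
Leg 2 (211°, 31.6 km): east 31.6 sin 211° = -16.28, north 31.6 cos 211° = -27.09
Summing: 22.13 km east, -33.86 km north → (22.13, -33.86).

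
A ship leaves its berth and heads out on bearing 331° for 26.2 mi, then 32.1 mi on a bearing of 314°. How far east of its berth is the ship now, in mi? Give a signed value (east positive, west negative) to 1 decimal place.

Leg 1 (331°, 26.2 mi): east 26.2 sin 331° = -12.70, north 26.2 cos 331° = 22.92
Leg 2 (314°, 32.1 mi): east 32.1 sin 314° = -23.09, north 32.1 cos 314° = 22.30
Net east component: -35.79 mi.

-35.8 mi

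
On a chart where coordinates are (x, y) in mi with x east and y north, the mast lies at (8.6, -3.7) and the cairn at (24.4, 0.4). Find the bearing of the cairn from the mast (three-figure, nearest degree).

Δeast = 24.4 − 8.6 = 15.80; Δnorth = 0.4 − -3.7 = 4.10.
Bearing = atan2(Δeast, Δnorth) mod 360° = 75.45° ≈ 075°.

075°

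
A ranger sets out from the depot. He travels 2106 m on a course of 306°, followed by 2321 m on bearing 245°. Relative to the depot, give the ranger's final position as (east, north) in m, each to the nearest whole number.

(-3807, 257)

Leg 1 (306°, 2106 m): east 2106 sin 306° = -1703.79, north 2106 cos 306° = 1237.88
Leg 2 (245°, 2321 m): east 2321 sin 245° = -2103.54, north 2321 cos 245° = -980.90
Summing: -3807.33 m east, 256.98 m north → (-3807, 257).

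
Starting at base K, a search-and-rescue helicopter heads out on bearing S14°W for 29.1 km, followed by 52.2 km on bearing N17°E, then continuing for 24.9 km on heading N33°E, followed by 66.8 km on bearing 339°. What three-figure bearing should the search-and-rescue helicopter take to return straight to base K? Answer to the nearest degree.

179°

Leg 1 (S14°W, 29.1 km): east 29.1 sin 194° = -7.04, north 29.1 cos 194° = -28.24
Leg 2 (N17°E, 52.2 km): east 52.2 sin 17° = 15.26, north 52.2 cos 17° = 49.92
Leg 3 (N33°E, 24.9 km): east 24.9 sin 33° = 13.56, north 24.9 cos 33° = 20.88
Leg 4 (339°, 66.8 km): east 66.8 sin 339° = -23.94, north 66.8 cos 339° = 62.36
Net displacement: -2.16 east, 104.93 north. Direction back to start is (2.16, -104.93): bearing = atan2(2.16, -104.93) mod 360° = 178.82° ≈ 179°.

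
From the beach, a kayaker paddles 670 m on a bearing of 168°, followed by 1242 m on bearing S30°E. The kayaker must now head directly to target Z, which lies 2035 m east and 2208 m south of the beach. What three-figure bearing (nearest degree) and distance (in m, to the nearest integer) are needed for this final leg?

Leg 1 (168°, 670 m): east 670 sin 168° = 139.30, north 670 cos 168° = -655.36
Leg 2 (S30°E, 1242 m): east 1242 sin 150° = 621.00, north 1242 cos 150° = -1075.60
Current position: (760.30, -1730.96). Target: (2035, -2208). Remaining: Δeast = 1274.70, Δnorth = -477.04.
Bearing = atan2(1274.70, -477.04) mod 360° = 110.52°; distance = √((1274.70)² + (-477.04)²) = 1361.037 m.

111°, 1361 m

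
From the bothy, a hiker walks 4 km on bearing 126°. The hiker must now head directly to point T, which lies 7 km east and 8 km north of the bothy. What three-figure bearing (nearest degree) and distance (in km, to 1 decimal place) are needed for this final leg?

020°, 11.0 km

Leg 1 (126°, 4 km): east 4 sin 126° = 3.24, north 4 cos 126° = -2.35
Current position: (3.24, -2.35). Target: (7, 8). Remaining: Δeast = 3.76, Δnorth = 10.35.
Bearing = atan2(3.76, 10.35) mod 360° = 19.98°; distance = √((3.76)² + (10.35)²) = 11.014 km.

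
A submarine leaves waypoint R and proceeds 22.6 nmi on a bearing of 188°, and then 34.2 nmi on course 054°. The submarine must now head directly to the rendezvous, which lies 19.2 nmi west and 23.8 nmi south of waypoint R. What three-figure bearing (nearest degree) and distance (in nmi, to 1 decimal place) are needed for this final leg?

244°, 48.7 nmi

Leg 1 (188°, 22.6 nmi): east 22.6 sin 188° = -3.15, north 22.6 cos 188° = -22.38
Leg 2 (054°, 34.2 nmi): east 34.2 sin 54° = 27.67, north 34.2 cos 54° = 20.10
Current position: (24.52, -2.28). Target: (-19.2, -23.8). Remaining: Δeast = -43.72, Δnorth = -21.52.
Bearing = atan2(-43.72, -21.52) mod 360° = 243.79°; distance = √((-43.72)² + (-21.52)²) = 48.733 nmi.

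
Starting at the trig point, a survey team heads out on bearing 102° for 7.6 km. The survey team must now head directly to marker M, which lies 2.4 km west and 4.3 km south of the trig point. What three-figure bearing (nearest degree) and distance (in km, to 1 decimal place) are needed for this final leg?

Leg 1 (102°, 7.6 km): east 7.6 sin 102° = 7.43, north 7.6 cos 102° = -1.58
Current position: (7.43, -1.58). Target: (-2.4, -4.3). Remaining: Δeast = -9.83, Δnorth = -2.72.
Bearing = atan2(-9.83, -2.72) mod 360° = 254.54°; distance = √((-9.83)² + (-2.72)²) = 10.203 km.

255°, 10.2 km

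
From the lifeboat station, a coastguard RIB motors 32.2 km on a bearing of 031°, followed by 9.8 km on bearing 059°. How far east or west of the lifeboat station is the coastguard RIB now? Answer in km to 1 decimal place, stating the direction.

25.0 km east

Leg 1 (031°, 32.2 km): east 32.2 sin 31° = 16.58, north 32.2 cos 31° = 27.60
Leg 2 (059°, 9.8 km): east 9.8 sin 59° = 8.40, north 9.8 cos 59° = 5.05
Net east component: 24.98 km.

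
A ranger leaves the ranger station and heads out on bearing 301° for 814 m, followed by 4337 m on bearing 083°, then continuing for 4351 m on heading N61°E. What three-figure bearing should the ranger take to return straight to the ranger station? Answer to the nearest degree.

Leg 1 (301°, 814 m): east 814 sin 301° = -697.73, north 814 cos 301° = 419.24
Leg 2 (083°, 4337 m): east 4337 sin 83° = 4304.67, north 4337 cos 83° = 528.55
Leg 3 (N61°E, 4351 m): east 4351 sin 61° = 3805.47, north 4351 cos 61° = 2109.41
Net displacement: 7412.41 east, 3057.19 north. Direction back to start is (-7412.41, -3057.19): bearing = atan2(-7412.41, -3057.19) mod 360° = 247.59° ≈ 248°.

248°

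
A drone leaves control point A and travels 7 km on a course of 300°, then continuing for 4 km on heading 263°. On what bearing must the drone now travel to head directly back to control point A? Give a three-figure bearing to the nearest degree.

Leg 1 (300°, 7 km): east 7 sin 300° = -6.06, north 7 cos 300° = 3.50
Leg 2 (263°, 4 km): east 4 sin 263° = -3.97, north 4 cos 263° = -0.49
Net displacement: -10.03 east, 3.01 north. Direction back to start is (10.03, -3.01): bearing = atan2(10.03, -3.01) mod 360° = 106.71° ≈ 107°.

107°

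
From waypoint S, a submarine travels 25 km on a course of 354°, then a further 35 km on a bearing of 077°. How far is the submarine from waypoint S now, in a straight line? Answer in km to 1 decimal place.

45.4 km

Leg 1 (354°, 25 km): east 25 sin 354° = -2.61, north 25 cos 354° = 24.86
Leg 2 (077°, 35 km): east 35 sin 77° = 34.10, north 35 cos 77° = 7.87
Net: 31.49 east, 32.74 north. Distance = √((31.49)² + (32.74)²) = 45.423 km.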